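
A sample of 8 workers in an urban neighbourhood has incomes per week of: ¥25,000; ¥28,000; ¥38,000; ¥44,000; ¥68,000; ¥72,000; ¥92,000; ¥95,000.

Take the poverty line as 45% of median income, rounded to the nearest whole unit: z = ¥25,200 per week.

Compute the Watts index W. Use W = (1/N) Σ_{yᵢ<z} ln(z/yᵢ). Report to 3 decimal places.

Poor units: ¥25,000 (q = 1 of N = 8).
ln(z/y) terms: ln(25200/25000) = 0.0080.
W = 0.007968 / 8 = 0.001.

0.001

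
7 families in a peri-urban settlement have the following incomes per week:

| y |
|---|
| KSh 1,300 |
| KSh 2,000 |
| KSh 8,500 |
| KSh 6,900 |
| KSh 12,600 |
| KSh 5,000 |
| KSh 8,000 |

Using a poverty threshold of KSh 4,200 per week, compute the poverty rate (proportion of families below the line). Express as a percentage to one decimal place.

28.6%

2 of the 7 families have income below KSh 4,200.
H = 2/7 = 28.6%.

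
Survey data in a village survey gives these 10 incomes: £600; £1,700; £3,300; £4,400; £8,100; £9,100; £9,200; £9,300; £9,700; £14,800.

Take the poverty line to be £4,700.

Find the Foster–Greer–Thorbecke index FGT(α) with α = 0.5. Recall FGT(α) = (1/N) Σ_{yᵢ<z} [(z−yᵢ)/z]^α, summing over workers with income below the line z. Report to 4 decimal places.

Below z: £600, £1,700, £3,300, £4,400 (q = 4 of N = 10).
Gap ratios (z−y)/z: (4700−600)/4700 = 0.8723; (4700−1700)/4700 = 0.6383; (4700−3300)/4700 = 0.2979; (4700−4400)/4700 = 0.0638.
Raised to α = 0.5: 0.93399; 0.79894; 0.54578; 0.25265.
Sum = 2.531350; FGT(0.5) = 2.531350 / 10 = 0.2531.

0.2531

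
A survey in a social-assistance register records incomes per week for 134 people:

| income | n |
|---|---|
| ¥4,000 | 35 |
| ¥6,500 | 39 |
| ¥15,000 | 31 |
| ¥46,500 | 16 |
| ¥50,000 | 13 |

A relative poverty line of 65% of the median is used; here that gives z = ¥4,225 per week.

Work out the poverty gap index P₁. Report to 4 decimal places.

Below the line: 35×¥4,000 (q = 35 of N = 134).
Shortfall ratios: (4225−4000)/4225 = 0.0533 (×35).
Σ = 1.863905. Dividing by the full population N = 134 gives P₁ = 0.0139.

0.0139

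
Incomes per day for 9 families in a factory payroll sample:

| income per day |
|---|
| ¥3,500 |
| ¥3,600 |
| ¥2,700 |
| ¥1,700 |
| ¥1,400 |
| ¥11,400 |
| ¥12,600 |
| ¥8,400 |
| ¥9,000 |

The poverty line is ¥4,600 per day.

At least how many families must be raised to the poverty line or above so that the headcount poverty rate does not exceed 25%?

5 of the 9 families are poor, so H = 5/9 = 0.556.
A headcount ratio of at most 25% allows at most ⌊0.25 × 9⌋ = 2 poor families.
So at least 5 − 2 = 3 must be lifted.

3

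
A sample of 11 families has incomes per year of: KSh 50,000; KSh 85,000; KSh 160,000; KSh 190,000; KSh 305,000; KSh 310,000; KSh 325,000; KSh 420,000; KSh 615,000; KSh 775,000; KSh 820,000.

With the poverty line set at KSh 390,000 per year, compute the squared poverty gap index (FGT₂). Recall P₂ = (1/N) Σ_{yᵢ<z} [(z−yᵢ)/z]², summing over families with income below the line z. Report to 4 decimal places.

Poor units: KSh 50,000, KSh 85,000, KSh 160,000, KSh 190,000, KSh 305,000, KSh 310,000, KSh 325,000 (q = 7 of N = 11).
Normalized shortfalls: (390000−50000)/390000 = 0.8718; (390000−85000)/390000 = 0.7821; (390000−160000)/390000 = 0.5897; (390000−190000)/390000 = 0.5128; (390000−305000)/390000 = 0.2179; (390000−310000)/390000 = 0.2051; (390000−325000)/390000 = 0.1667.
Squared: 0.7600; 0.6116; 0.3478; 0.2630; 0.0475; 0.0421; 0.0278.
Sum = 2.099770; P₂ = 2.099770 / 11 = 0.1909.

0.1909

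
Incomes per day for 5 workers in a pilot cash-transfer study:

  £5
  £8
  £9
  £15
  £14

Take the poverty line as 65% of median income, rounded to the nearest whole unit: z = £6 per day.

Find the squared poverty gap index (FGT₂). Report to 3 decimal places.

Below z: £5 (q = 1 of N = 5).
Gap ratios (z−y)/z: (6−5)/6 = 0.1667.
Squared: 0.0278.
Sum = 0.027778; P₂ = 0.027778 / 5 = 0.006.

0.006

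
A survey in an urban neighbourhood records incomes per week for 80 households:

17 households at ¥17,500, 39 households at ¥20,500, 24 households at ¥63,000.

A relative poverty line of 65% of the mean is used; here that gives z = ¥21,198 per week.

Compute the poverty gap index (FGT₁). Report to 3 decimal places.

Poor units: 17×¥17,500, 39×¥20,500 (q = 56 of N = 80).
Shortfall ratios: (21198−17500)/21198 = 0.1745 (×17); (21198−20500)/21198 = 0.0329 (×39).
Sum of shortfalls = 4.249835; P₁ averages over all N: 4.249835 / 80 = 0.053.

0.053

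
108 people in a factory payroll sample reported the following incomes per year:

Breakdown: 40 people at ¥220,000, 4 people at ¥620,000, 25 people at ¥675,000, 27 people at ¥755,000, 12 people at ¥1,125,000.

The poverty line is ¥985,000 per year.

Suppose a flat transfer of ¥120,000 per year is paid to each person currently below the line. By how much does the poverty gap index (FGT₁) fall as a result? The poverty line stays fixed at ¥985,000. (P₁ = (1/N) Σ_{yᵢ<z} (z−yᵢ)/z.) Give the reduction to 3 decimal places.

0.108

Before: below the line — 40×¥220,000, 4×¥620,000, 25×¥675,000, 27×¥755,000; poverty gap index (FGT₁) = 0.43260.
After the ¥120,000 transfer: below the line — 40×¥340,000, 4×¥740,000, 25×¥795,000, 27×¥875,000; poverty gap index (FGT₁) = 0.32431.
Reduction = 0.43260 − 0.32431 = 0.108.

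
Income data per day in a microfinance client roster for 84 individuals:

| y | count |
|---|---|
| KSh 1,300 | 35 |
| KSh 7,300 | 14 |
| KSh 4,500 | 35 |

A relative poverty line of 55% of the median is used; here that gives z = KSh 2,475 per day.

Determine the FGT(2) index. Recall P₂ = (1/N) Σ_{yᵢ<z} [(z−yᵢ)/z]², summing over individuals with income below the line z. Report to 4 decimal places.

Incomes under z: 35×KSh 1,300 (q = 35 of N = 84).
Gap ratios (z−y)/z: (2475−1300)/2475 = 0.4747 (×35).
Squared: 0.2254 (×35).
Sum = 7.888481; P₂ = 7.888481 / 84 = 0.0939.

0.0939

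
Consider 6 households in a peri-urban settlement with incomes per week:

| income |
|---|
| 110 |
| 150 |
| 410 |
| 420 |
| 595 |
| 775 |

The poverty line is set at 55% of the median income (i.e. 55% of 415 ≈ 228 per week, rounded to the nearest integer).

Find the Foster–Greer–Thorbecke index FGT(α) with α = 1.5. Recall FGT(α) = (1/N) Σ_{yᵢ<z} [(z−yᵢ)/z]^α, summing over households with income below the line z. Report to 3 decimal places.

Incomes under z: 110, 150 (q = 2 of N = 6).
Gap ratios (z−y)/z: (228−110)/228 = 0.5175; (228−150)/228 = 0.3421.
Raised to α = 1.5: 0.37232; 0.20010.
Sum = 0.572420; FGT(1.5) = 0.572420 / 6 = 0.095.

0.095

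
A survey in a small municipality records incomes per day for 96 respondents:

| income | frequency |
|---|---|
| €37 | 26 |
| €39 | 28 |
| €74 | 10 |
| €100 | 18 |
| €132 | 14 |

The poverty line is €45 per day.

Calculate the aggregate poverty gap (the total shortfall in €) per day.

€376

Below the line: 26×€37, 28×€39 (q = 54 of N = 96).
Individual gaps: 26×(45−37) = 208; 28×(45−39) = 168.
Aggregate gap = €376.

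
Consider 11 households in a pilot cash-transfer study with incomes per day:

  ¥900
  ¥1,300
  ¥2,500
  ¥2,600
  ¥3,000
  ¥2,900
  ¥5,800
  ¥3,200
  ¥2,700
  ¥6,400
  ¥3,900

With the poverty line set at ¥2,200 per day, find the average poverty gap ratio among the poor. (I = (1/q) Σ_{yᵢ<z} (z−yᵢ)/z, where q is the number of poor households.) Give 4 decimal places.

Below the line: ¥900, ¥1,300 (q = 2 of N = 11).
Shortfall ratios (z−y)/z: 0.5909, 0.4091; sum = 1.000000.
The income-gap ratio divides by q (the poor only): 1.000000 / 2 = 0.5000.

0.5000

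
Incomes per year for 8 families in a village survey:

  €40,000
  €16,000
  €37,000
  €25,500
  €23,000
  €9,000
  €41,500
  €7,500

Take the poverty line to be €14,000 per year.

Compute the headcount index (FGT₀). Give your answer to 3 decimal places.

2 of the 8 families have income below €14,000.
H = 2/8 = 0.250.

0.250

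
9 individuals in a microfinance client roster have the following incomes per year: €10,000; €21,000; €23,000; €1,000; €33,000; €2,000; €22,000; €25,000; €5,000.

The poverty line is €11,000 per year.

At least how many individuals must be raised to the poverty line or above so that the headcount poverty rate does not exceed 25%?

2

4 of the 9 individuals are poor, so H = 4/9 = 0.444.
A headcount ratio of at most 25% allows at most ⌊0.25 × 9⌋ = 2 poor individuals.
So at least 4 − 2 = 2 must be lifted.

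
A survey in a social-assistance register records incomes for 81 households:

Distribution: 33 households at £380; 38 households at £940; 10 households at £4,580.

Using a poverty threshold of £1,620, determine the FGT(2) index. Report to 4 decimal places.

Below the line: 33×£380, 38×£940 (q = 71 of N = 81).
Gap ratios (z−y)/z: (1620−380)/1620 = 0.7654 (×33); (1620−940)/1620 = 0.4198 (×38).
Squared: 0.5859 (×33); 0.1762 (×38).
Sum = 26.029569; P₂ = 26.029569 / 81 = 0.3214.

0.3214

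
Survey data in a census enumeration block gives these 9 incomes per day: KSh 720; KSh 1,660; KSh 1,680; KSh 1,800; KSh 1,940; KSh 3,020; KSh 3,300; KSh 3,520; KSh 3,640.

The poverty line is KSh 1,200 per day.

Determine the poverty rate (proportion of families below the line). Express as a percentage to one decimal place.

1 of the 9 families have income below KSh 1,200.
H = 1/9 = 11.1%.

11.1%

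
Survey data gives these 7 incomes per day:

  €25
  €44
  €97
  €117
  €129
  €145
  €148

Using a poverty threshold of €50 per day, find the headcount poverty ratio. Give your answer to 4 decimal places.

0.2857

2 of the 7 people have income below €50.
H = 2/7 = 0.2857.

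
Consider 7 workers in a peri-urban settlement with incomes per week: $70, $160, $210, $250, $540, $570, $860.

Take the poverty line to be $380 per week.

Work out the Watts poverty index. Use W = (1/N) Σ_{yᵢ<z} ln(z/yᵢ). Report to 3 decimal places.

0.510

Below z: $70, $160, $210, $250 (q = 4 of N = 7).
ln(z/y) terms: ln(380/70) = 1.6917; ln(380/160) = 0.8650; ln(380/210) = 0.5931; ln(380/250) = 0.4187.
W = 3.568448 / 7 = 0.510.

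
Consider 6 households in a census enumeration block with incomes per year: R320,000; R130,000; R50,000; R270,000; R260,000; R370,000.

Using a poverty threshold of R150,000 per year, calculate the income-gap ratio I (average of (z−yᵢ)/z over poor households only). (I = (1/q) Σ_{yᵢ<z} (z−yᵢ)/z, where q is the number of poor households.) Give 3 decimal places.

0.400

Poor units: R50,000, R130,000 (q = 2 of N = 6).
Shortfall ratios (z−y)/z: 0.6667, 0.1333; sum = 0.800000.
I averages over the q = 2 poor units only: 0.800000 / 2 = 0.400.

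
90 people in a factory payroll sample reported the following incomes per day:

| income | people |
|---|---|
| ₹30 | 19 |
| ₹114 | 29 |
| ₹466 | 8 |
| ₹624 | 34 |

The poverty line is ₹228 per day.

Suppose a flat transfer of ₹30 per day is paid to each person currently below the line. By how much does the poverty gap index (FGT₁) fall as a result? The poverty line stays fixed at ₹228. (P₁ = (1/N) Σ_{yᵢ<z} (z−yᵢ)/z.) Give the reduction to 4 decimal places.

Before: below the line — 19×₹30, 29×₹114; poverty gap index (FGT₁) = 0.344444.
After the ₹30 transfer: below the line — 19×₹60, 29×₹144; poverty gap index (FGT₁) = 0.274269.
Reduction = 0.344444 − 0.274269 = 0.0702.

0.0702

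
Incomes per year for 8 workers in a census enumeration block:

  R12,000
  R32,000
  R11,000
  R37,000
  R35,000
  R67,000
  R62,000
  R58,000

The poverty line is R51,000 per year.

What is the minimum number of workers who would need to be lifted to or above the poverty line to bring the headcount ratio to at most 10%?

5

Currently q = 5 of N = 8 are below the line (H = 0.625).
A headcount ratio of at most 10% allows at most ⌊0.10 × 8⌋ = 0 poor workers.
So at least 5 − 0 = 5 must be lifted.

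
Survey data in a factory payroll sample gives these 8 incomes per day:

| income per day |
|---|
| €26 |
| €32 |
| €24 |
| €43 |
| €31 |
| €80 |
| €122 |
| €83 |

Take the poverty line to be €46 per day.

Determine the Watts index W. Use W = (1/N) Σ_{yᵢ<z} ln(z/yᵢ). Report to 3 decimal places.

0.256

Incomes under z: €24, €26, €31, €32, €43 (q = 5 of N = 8).
Log shortfalls: ln(46/24) = 0.6506; ln(46/26) = 0.5705; ln(46/31) = 0.3947; ln(46/32) = 0.3629; ln(46/43) = 0.0674.
W = 2.046133 / 8 = 0.256.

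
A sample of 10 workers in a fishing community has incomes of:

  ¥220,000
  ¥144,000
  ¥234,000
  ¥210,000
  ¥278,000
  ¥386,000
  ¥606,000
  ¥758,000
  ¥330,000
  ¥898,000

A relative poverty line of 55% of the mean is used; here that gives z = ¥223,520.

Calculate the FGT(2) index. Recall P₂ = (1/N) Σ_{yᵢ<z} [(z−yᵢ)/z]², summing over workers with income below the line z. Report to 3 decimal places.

0.013

Incomes under z: ¥144,000, ¥210,000, ¥220,000 (q = 3 of N = 10).
Normalized shortfalls: (223520−144000)/223520 = 0.3558; (223520−210000)/223520 = 0.0605; (223520−220000)/223520 = 0.0157.
Squared: 0.1266; 0.0037; 0.0002.
Sum = 0.130473; P₂ = 0.130473 / 10 = 0.013.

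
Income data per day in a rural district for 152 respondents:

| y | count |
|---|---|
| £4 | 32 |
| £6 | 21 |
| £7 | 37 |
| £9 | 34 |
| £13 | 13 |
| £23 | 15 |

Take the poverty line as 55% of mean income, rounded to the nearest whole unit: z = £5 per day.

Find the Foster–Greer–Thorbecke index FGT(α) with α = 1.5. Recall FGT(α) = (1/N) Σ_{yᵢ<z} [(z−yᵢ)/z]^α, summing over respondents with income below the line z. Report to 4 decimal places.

Poor units: 32×£4 (q = 32 of N = 152).
Gap ratios (z−y)/z: (5−4)/5 = 0.2000 (×32).
Raised to α = 1.5: 0.08944 (×32).
Sum = 2.862167; FGT(1.5) = 2.862167 / 152 = 0.0188.

0.0188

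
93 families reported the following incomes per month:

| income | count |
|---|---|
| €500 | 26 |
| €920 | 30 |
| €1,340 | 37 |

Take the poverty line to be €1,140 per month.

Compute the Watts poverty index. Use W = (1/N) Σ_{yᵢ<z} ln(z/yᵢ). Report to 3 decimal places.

0.300

Poor units: 26×€500, 30×€920 (q = 56 of N = 93).
Log gaps: ln(1140/500) = 0.8242 (×26); ln(1140/920) = 0.2144 (×30).
W = 27.860858 / 93 = 0.300.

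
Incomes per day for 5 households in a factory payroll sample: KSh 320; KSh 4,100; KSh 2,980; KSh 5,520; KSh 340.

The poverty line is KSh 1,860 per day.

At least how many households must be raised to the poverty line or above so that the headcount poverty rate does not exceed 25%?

1

Currently q = 2 of N = 5 are below the line (H = 0.400).
A headcount ratio of at most 25% allows at most ⌊0.25 × 5⌋ = 1 poor households.
So at least 2 − 1 = 1 must be lifted.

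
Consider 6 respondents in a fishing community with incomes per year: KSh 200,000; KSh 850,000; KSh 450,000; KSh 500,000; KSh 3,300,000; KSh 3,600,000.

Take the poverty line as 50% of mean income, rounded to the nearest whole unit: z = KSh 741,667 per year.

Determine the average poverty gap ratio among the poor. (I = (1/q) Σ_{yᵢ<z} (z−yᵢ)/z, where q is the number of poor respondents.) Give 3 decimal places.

Poor units: KSh 200,000, KSh 450,000, KSh 500,000 (q = 3 of N = 6).
Shortfall ratios (z−y)/z: 0.7303, 0.3933, 0.3258; sum = 1.449439.
The income-gap ratio divides by q (the poor only): 1.449439 / 3 = 0.483.

0.483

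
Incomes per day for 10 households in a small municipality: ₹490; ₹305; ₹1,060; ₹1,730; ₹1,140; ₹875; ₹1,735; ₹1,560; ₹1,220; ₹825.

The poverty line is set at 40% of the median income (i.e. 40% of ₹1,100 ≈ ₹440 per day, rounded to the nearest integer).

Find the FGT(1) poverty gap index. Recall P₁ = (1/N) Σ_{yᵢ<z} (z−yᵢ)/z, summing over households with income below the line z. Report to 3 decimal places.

Poor units: ₹305 (q = 1 of N = 10).
Shortfall ratios: (440−305)/440 = 0.3068.
Sum of shortfalls = 0.306818; P₁ averages over all N: 0.306818 / 10 = 0.031.

0.031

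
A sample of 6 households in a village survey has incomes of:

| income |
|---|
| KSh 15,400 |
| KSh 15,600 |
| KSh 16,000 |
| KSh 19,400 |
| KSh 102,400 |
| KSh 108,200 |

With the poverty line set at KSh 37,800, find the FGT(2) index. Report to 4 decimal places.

Poor units: KSh 15,400, KSh 15,600, KSh 16,000, KSh 19,400 (q = 4 of N = 6).
Relative gaps: (37800−15400)/37800 = 0.5926; (37800−15600)/37800 = 0.5873; (37800−16000)/37800 = 0.5767; (37800−19400)/37800 = 0.4868.
Squared: 0.3512; 0.3449; 0.3326; 0.2369.
Sum = 1.265642; P₂ = 1.265642 / 6 = 0.2109.

0.2109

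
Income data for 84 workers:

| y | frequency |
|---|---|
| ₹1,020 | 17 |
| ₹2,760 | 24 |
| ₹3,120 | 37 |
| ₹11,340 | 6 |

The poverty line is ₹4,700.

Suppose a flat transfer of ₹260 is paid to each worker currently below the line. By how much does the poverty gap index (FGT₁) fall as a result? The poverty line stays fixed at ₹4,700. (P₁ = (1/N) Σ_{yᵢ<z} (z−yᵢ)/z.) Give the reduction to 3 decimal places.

0.051

Before: below the line — 17×₹1,020, 24×₹2,760, 37×₹3,120; poverty gap index (FGT₁) = 0.42447.
After the ₹260 transfer: below the line — 17×₹1,280, 24×₹3,020, 37×₹3,380; poverty gap index (FGT₁) = 0.37310.
Reduction = 0.42447 − 0.37310 = 0.051.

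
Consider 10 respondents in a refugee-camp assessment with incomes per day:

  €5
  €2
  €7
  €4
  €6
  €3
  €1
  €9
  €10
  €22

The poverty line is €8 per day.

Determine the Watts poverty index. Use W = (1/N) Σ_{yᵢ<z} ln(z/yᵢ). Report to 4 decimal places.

Poor units: €1, €2, €3, €4, €5, €6, €7 (q = 7 of N = 10).
ln(z/y) terms: ln(8/1) = 2.0794; ln(8/2) = 1.3863; ln(8/3) = 0.9808; ln(8/4) = 0.6931; ln(8/5) = 0.4700; ln(8/6) = 0.2877; ln(8/7) = 0.1335.
W = 6.030929 / 10 = 0.6031.

0.6031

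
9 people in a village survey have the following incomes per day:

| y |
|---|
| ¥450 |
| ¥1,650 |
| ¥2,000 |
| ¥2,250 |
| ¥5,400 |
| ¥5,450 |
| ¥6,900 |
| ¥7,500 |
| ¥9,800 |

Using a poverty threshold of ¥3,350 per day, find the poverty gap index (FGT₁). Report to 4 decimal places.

Below the line: ¥450, ¥1,650, ¥2,000, ¥2,250 (q = 4 of N = 9).
Shortfall ratios: (3350−450)/3350 = 0.8657; (3350−1650)/3350 = 0.5075; (3350−2000)/3350 = 0.4030; (3350−2250)/3350 = 0.3284.
Σ = 2.104478. Dividing by the full population N = 9 gives P₁ = 0.2338.

0.2338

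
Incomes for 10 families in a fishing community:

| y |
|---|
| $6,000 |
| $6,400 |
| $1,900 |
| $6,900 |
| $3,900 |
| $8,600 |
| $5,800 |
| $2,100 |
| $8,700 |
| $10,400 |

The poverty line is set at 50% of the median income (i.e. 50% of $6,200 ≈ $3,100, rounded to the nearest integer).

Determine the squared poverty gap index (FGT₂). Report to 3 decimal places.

Incomes under z: $1,900, $2,100 (q = 2 of N = 10).
Normalized shortfalls: (3100−1900)/3100 = 0.3871; (3100−2100)/3100 = 0.3226.
Squared: 0.1498; 0.1041.
Sum = 0.253902; P₂ = 0.253902 / 10 = 0.025.

0.025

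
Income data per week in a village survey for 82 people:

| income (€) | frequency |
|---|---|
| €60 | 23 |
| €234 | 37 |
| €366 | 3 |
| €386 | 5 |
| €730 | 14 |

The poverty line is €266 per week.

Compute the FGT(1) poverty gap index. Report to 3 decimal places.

Incomes under z: 23×€60, 37×€234 (q = 60 of N = 82).
Gap ratios (z−y)/z: (266−60)/266 = 0.7744 (×23); (266−234)/266 = 0.1203 (×37).
Sum of shortfalls = 22.263158; P₁ averages over all N: 22.263158 / 82 = 0.272.

0.272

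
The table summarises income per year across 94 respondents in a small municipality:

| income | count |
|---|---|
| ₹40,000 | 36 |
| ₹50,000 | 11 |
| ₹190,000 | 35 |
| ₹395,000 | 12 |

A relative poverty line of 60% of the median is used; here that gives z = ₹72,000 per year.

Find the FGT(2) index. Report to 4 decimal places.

0.0866

Below z: 36×₹40,000, 11×₹50,000 (q = 47 of N = 94).
Gap ratios (z−y)/z: (72000−40000)/72000 = 0.4444 (×36); (72000−50000)/72000 = 0.3056 (×11).
Squared: 0.1975 (×36); 0.0934 (×11).
Sum = 8.138117; P₂ = 8.138117 / 94 = 0.0866.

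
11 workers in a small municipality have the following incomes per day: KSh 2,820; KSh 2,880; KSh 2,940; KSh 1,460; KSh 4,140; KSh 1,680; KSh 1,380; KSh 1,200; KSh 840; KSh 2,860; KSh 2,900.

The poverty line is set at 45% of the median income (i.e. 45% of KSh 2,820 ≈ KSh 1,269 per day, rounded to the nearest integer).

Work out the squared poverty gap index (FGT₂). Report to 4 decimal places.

0.0107

Incomes under z: KSh 840, KSh 1,200 (q = 2 of N = 11).
Gap ratios (z−y)/z: (1269−840)/1269 = 0.3381; (1269−1200)/1269 = 0.0544.
Squared: 0.1143; 0.0030.
Sum = 0.117242; P₂ = 0.117242 / 11 = 0.0107.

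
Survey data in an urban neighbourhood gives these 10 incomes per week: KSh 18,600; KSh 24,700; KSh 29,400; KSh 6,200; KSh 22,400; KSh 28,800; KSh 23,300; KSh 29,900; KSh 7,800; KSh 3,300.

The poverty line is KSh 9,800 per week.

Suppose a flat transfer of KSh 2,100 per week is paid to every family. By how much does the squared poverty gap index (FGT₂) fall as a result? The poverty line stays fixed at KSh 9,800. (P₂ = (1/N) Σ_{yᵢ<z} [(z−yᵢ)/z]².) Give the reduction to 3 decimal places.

Before: below the line — KSh 3,300, KSh 6,200, KSh 7,800; squared poverty gap index (FGT₂) = 0.06165.
After the KSh 2,100 transfer: below the line — KSh 5,400, KSh 8,300; squared poverty gap index (FGT₂) = 0.02250.
Reduction = 0.06165 − 0.02250 = 0.039.

0.039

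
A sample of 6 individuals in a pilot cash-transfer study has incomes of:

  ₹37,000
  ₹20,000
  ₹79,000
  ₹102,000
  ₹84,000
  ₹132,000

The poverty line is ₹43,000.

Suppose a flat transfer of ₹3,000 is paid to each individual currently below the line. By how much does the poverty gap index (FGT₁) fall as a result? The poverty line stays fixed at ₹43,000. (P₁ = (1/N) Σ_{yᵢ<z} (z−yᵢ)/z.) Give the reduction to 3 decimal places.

Before: below the line — ₹20,000, ₹37,000; poverty gap index (FGT₁) = 0.11240.
After the ₹3,000 transfer: below the line — ₹23,000, ₹40,000; poverty gap index (FGT₁) = 0.08915.
Reduction = 0.11240 − 0.08915 = 0.023.

0.023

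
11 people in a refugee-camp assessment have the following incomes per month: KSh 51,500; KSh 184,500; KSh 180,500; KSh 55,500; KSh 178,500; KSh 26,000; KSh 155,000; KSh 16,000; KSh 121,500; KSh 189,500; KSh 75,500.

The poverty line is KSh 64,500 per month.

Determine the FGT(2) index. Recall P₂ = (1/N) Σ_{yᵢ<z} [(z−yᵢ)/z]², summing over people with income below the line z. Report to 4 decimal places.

Below z: KSh 16,000, KSh 26,000, KSh 51,500, KSh 55,500 (q = 4 of N = 11).
Normalized shortfalls: (64500−16000)/64500 = 0.7519; (64500−26000)/64500 = 0.5969; (64500−51500)/64500 = 0.2016; (64500−55500)/64500 = 0.1395.
Squared: 0.5654; 0.3563; 0.0406; 0.0195.
Sum = 0.981792; P₂ = 0.981792 / 11 = 0.0893.

0.0893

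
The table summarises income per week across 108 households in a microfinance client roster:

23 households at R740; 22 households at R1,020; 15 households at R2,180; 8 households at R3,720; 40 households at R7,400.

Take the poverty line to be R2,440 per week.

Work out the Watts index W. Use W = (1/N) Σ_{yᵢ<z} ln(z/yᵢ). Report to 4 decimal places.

Incomes under z: 23×R740, 22×R1,020, 15×R2,180 (q = 60 of N = 108).
ln(z/y) terms: ln(2440/740) = 1.1931 (×23); ln(2440/1020) = 0.8722 (×22); ln(2440/2180) = 0.1127 (×15).
W = 48.319769 / 108 = 0.4474.

0.4474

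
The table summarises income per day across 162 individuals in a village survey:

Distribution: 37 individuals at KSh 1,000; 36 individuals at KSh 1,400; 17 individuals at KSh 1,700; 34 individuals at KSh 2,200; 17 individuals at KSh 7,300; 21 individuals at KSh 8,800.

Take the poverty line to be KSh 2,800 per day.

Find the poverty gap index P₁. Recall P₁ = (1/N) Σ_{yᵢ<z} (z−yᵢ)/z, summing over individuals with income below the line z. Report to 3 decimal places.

Incomes under z: 37×KSh 1,000, 36×KSh 1,400, 17×KSh 1,700, 34×KSh 2,200 (q = 124 of N = 162).
Relative gaps: (2800−1000)/2800 = 0.6429 (×37); (2800−1400)/2800 = 0.5000 (×36); (2800−1700)/2800 = 0.3929 (×17); (2800−2200)/2800 = 0.2143 (×34).
Sum of shortfalls = 55.750000; P₁ averages over all N: 55.750000 / 162 = 0.344.

0.344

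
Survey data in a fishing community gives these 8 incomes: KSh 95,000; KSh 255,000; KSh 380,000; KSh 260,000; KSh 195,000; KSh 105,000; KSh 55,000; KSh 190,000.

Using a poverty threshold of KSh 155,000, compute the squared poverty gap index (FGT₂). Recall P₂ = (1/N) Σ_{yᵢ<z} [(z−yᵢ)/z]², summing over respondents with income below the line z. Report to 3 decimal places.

0.084

Poor units: KSh 55,000, KSh 95,000, KSh 105,000 (q = 3 of N = 8).
Shortfall ratios: (155000−55000)/155000 = 0.6452; (155000−95000)/155000 = 0.3871; (155000−105000)/155000 = 0.3226.
Squared: 0.4162; 0.1498; 0.1041.
Sum = 0.670135; P₂ = 0.670135 / 8 = 0.084.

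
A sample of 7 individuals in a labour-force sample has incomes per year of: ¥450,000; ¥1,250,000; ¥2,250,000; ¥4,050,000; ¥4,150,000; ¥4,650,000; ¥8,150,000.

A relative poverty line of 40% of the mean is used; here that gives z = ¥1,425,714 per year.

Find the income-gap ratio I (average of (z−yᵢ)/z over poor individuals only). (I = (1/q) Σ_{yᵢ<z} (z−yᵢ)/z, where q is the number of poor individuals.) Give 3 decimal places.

Incomes under z: ¥450,000, ¥1,250,000 (q = 2 of N = 7).
Shortfall ratios (z−y)/z: 0.6844, 0.1232; sum = 0.807615.
The income-gap ratio divides by q (the poor only): 0.807615 / 2 = 0.404.

0.404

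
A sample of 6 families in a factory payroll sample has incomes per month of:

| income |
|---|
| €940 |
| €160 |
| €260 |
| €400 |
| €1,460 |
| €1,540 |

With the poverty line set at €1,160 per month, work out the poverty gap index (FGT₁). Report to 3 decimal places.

Incomes under z: €160, €260, €400, €940 (q = 4 of N = 6).
Shortfall ratios: (1160−160)/1160 = 0.8621; (1160−260)/1160 = 0.7759; (1160−400)/1160 = 0.6552; (1160−940)/1160 = 0.1897.
Sum of shortfalls = 2.482759; P₁ averages over all N: 2.482759 / 6 = 0.414.

0.414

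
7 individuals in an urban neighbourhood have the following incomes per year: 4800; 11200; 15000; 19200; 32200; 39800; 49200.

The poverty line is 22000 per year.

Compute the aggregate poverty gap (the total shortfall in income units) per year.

Poor units: 4800, 11200, 15000, 19200 (q = 4 of N = 7).
Individual gaps: 22000−4800 = 17200; 22000−11200 = 10800; 22000−15000 = 7000; 22000−19200 = 2800.
Aggregate gap = 37800.

37800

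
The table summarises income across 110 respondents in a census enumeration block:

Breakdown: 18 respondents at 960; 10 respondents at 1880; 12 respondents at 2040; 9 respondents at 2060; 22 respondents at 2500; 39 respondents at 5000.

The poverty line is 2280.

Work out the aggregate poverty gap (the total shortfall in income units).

32620

Below the line: 18×960, 10×1880, 12×2040, 9×2060 (q = 49 of N = 110).
Individual gaps: 18×(2280−960) = 23760; 10×(2280−1880) = 4000; 12×(2280−2040) = 2880; 9×(2280−2060) = 1980.
Aggregate gap = 32620.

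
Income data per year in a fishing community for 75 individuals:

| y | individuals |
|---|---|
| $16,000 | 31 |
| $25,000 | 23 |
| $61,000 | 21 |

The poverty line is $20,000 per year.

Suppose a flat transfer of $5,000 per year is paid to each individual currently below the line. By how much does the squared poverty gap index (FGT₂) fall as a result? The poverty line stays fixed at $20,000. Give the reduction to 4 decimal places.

Before: below the line — 31×$16,000; squared poverty gap index (FGT₂) = 0.016533.
After the $5,000 transfer: below the line — none; squared poverty gap index (FGT₂) = 0.000000.
Reduction = 0.016533 − 0.000000 = 0.0165.

0.0165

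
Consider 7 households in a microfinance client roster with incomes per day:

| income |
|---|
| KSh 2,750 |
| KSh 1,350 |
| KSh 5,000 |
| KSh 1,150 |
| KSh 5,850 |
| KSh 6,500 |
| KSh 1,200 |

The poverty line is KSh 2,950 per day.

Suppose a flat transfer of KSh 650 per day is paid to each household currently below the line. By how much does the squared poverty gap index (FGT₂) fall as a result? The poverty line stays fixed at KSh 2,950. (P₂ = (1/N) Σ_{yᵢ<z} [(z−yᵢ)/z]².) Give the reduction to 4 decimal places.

0.0898

Before: below the line — KSh 1,150, KSh 1,200, KSh 1,350, KSh 2,750; squared poverty gap index (FGT₂) = 0.146140.
After the KSh 650 transfer: below the line — KSh 1,800, KSh 1,850, KSh 2,000; squared poverty gap index (FGT₂) = 0.056388.
Reduction = 0.146140 − 0.056388 = 0.0898.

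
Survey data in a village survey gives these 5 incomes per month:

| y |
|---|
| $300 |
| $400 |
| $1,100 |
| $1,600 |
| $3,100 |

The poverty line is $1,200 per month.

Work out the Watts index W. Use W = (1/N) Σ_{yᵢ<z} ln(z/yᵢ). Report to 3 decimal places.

0.514

Incomes under z: $300, $400, $1,100 (q = 3 of N = 5).
ln(z/y) terms: ln(1200/300) = 1.3863; ln(1200/400) = 1.0986; ln(1200/1100) = 0.0870.
W = 2.571918 / 5 = 0.514.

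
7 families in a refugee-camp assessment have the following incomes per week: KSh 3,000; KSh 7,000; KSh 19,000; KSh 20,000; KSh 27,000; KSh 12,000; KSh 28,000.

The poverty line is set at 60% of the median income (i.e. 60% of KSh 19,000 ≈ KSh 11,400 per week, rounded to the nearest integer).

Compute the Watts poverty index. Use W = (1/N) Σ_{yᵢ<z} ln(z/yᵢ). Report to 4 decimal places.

0.2604

Incomes under z: KSh 3,000, KSh 7,000 (q = 2 of N = 7).
Log shortfalls: ln(11400/3000) = 1.3350; ln(11400/7000) = 0.4877.
W = 1.822704 / 7 = 0.2604.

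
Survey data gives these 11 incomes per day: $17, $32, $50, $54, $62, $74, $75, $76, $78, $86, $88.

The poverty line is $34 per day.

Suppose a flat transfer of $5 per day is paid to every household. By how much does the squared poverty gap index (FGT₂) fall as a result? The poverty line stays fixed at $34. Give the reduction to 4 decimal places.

Before: below the line — $17, $32; squared poverty gap index (FGT₂) = 0.023042.
After the $5 transfer: below the line — $22; squared poverty gap index (FGT₂) = 0.011324.
Reduction = 0.023042 − 0.011324 = 0.0117.

0.0117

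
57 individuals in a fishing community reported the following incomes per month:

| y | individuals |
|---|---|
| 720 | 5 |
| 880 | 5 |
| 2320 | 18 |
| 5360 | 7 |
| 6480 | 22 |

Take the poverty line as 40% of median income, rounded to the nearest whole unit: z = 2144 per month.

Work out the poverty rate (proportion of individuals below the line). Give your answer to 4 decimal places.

0.1754

10 of the 57 individuals have income below 2144.
H = 10/57 = 0.1754.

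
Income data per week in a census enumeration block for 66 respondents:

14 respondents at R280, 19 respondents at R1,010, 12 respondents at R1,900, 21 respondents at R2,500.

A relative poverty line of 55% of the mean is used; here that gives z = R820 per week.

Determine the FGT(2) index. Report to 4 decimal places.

Below z: 14×R280 (q = 14 of N = 66).
Relative gaps: (820−280)/820 = 0.6585 (×14).
Squared: 0.4337 (×14).
Sum = 6.071386; P₂ = 6.071386 / 66 = 0.0920.

0.0920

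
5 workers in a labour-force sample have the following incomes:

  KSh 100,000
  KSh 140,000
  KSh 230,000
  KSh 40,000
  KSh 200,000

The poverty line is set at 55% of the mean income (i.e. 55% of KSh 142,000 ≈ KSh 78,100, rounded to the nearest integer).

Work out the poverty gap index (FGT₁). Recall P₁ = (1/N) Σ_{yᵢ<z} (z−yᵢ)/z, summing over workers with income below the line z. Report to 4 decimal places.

0.0976

Below z: KSh 40,000 (q = 1 of N = 5).
Relative gaps: (78100−40000)/78100 = 0.4878.
Sum of shortfalls = 0.487836; P₁ averages over all N: 0.487836 / 5 = 0.0976.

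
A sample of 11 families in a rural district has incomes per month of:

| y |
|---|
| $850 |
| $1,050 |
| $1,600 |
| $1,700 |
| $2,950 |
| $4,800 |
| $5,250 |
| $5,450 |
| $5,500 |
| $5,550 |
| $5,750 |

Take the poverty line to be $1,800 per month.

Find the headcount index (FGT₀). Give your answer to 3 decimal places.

0.364

4 of the 11 families have income below $1,800.
H = 4/11 = 0.364.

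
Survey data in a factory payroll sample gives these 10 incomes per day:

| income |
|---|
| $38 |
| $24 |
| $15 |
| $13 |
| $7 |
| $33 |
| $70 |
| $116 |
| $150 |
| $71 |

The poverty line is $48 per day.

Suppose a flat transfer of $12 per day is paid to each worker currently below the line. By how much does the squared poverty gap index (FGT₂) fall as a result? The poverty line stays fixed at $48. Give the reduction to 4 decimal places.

Before: below the line — $7, $13, $15, $24, $33, $38; squared poverty gap index (FGT₂) = 0.212500.
After the $12 transfer: below the line — $19, $25, $27, $36, $45; squared poverty gap index (FGT₂) = 0.085243.
Reduction = 0.212500 − 0.085243 = 0.1273.

0.1273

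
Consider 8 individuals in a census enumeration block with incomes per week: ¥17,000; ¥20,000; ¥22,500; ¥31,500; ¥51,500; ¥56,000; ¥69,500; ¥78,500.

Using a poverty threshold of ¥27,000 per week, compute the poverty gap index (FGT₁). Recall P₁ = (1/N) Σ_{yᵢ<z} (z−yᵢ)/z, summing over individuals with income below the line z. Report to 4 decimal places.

0.0995

Incomes under z: ¥17,000, ¥20,000, ¥22,500 (q = 3 of N = 8).
Shortfall ratios: (27000−17000)/27000 = 0.3704; (27000−20000)/27000 = 0.2593; (27000−22500)/27000 = 0.1667.
Sum of shortfalls = 0.796296; P₁ averages over all N: 0.796296 / 8 = 0.0995.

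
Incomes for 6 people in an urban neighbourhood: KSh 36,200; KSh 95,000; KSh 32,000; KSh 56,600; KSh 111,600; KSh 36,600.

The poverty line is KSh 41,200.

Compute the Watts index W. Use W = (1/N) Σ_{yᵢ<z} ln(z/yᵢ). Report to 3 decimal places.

0.083

Incomes under z: KSh 32,000, KSh 36,200, KSh 36,600 (q = 3 of N = 6).
Log shortfalls: ln(41200/32000) = 0.2527; ln(41200/36200) = 0.1294; ln(41200/36600) = 0.1184.
W = 0.500472 / 6 = 0.083.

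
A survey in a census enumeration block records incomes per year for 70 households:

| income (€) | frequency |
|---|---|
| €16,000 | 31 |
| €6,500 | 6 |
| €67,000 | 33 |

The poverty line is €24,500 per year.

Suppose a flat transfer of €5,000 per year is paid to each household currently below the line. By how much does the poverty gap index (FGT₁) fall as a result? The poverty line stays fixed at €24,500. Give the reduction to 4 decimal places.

Before: below the line — 6×€6,500, 31×€16,000; poverty gap index (FGT₁) = 0.216618.
After the €5,000 transfer: below the line — 6×€11,500, 31×€21,000; poverty gap index (FGT₁) = 0.108746.
Reduction = 0.216618 − 0.108746 = 0.1079.

0.1079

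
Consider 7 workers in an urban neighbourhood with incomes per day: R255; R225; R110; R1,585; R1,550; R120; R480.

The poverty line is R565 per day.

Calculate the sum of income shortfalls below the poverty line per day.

Incomes under z: R110, R120, R225, R255, R480 (q = 5 of N = 7).
Individual gaps: 565−110 = 455; 565−120 = 445; 565−225 = 340; 565−255 = 310; 565−480 = 85.
Aggregate gap = R1,635.

R1,635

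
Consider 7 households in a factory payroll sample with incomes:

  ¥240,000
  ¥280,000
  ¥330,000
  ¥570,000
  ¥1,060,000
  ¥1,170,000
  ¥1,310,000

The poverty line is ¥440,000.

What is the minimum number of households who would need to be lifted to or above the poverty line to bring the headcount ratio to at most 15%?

2

3 of the 7 households are poor, so H = 3/7 = 0.429.
A headcount ratio of at most 15% allows at most ⌊0.15 × 7⌋ = 1 poor households.
So at least 3 − 1 = 2 must be lifted.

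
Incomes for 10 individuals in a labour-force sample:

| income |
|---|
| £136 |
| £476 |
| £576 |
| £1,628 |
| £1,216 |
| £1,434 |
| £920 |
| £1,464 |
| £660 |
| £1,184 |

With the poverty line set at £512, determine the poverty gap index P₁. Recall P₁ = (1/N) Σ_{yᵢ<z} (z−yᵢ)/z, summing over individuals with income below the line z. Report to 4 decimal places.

0.0805

Below the line: £136, £476 (q = 2 of N = 10).
Gap ratios (z−y)/z: (512−136)/512 = 0.7344; (512−476)/512 = 0.0703.
Σ = 0.804688. Dividing by the full population N = 10 gives P₁ = 0.0805.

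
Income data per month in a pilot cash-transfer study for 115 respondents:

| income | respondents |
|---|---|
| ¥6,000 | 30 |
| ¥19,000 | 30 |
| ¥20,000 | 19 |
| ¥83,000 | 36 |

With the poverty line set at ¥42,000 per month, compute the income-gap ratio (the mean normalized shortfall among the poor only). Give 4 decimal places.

Below the line: 30×¥6,000, 30×¥19,000, 19×¥20,000 (q = 79 of N = 115).
Relative gaps: 0.8571 (×30), 0.5476 (×30), 0.5238 (×19); sum = 52.095238.
I averages over the q = 79 poor units only: 52.095238 / 79 = 0.6594.

0.6594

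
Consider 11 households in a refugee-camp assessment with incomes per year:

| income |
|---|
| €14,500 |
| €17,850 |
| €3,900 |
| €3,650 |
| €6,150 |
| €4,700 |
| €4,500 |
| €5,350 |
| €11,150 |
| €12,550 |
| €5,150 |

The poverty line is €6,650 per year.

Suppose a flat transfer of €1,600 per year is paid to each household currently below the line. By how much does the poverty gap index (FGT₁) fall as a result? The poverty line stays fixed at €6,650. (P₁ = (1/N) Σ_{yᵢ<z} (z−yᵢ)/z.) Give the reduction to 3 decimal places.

Before: below the line — €3,650, €3,900, €4,500, €4,700, €5,150, €5,350, €6,150; poverty gap index (FGT₁) = 0.17977.
After the €1,600 transfer: below the line — €5,250, €5,500, €6,100, €6,300; poverty gap index (FGT₁) = 0.04716.
Reduction = 0.17977 − 0.04716 = 0.133.

0.133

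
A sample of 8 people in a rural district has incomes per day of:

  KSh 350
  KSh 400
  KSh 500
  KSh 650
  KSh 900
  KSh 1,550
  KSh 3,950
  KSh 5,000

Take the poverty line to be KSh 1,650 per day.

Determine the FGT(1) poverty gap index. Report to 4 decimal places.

Below the line: KSh 350, KSh 400, KSh 500, KSh 650, KSh 900, KSh 1,550 (q = 6 of N = 8).
Gap ratios (z−y)/z: (1650−350)/1650 = 0.7879; (1650−400)/1650 = 0.7576; (1650−500)/1650 = 0.6970; (1650−650)/1650 = 0.6061; (1650−900)/1650 = 0.4545; (1650−1550)/1650 = 0.0606.
Sum of shortfalls = 3.363636; P₁ averages over all N: 3.363636 / 8 = 0.4205.

0.4205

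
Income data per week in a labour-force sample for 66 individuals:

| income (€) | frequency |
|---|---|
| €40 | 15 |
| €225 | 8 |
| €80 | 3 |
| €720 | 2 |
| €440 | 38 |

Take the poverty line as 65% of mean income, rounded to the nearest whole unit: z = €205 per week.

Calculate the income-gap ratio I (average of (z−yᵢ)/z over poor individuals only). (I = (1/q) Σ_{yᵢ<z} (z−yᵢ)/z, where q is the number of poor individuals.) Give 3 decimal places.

Below z: 15×€40, 3×€80 (q = 18 of N = 66).
Shortfall ratios (z−y)/z: 0.8049 (×15), 0.6098 (×3); sum = 13.902439.
The income-gap ratio divides by q (the poor only): 13.902439 / 18 = 0.772.

0.772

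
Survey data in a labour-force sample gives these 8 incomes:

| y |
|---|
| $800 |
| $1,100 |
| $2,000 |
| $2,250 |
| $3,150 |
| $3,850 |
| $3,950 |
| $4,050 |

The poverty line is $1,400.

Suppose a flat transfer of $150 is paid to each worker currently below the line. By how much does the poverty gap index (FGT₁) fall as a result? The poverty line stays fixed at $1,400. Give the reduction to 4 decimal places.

Before: below the line — $800, $1,100; poverty gap index (FGT₁) = 0.080357.
After the $150 transfer: below the line — $950, $1,250; poverty gap index (FGT₁) = 0.053571.
Reduction = 0.080357 − 0.053571 = 0.0268.

0.0268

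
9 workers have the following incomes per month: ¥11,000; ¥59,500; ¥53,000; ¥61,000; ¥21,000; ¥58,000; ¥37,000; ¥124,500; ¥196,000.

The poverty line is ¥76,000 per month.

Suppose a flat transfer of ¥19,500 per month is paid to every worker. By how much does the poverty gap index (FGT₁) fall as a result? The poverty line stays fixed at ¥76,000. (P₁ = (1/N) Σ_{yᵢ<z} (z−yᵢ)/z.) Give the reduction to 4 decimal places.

0.1864

Before: below the line — ¥11,000, ¥21,000, ¥37,000, ¥53,000, ¥58,000, ¥59,500, ¥61,000; poverty gap index (FGT₁) = 0.338450.
After the ¥19,500 transfer: below the line — ¥30,500, ¥40,500, ¥56,500, ¥72,500; poverty gap index (FGT₁) = 0.152047.
Reduction = 0.338450 − 0.152047 = 0.1864.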